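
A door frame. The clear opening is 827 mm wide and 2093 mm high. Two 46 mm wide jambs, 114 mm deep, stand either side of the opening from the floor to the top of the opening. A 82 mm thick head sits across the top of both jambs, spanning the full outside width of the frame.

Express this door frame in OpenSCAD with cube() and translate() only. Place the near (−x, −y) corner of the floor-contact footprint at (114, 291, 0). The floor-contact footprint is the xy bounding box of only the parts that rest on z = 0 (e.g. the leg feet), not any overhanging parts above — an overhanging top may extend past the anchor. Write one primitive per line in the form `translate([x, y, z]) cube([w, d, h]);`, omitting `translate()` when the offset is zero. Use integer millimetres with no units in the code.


translate([114, 291, 0]) cube([46, 114, 2093]);
translate([987, 291, 0]) cube([46, 114, 2093]);
translate([114, 291, 2093]) cube([919, 114, 82]);


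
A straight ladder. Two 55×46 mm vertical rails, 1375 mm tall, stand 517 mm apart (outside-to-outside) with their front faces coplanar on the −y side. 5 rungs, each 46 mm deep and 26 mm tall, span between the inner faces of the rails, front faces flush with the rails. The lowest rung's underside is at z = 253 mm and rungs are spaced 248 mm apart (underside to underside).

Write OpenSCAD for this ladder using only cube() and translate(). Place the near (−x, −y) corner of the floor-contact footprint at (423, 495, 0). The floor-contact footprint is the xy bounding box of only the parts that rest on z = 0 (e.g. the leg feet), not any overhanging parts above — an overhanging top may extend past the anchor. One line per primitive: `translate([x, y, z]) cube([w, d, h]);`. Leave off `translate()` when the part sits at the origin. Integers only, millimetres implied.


// rung span = 517 - 2*55 = 407
// rung[k] z = 253 + k*248
translate([423, 495, 0]) cube([55, 46, 1375]);
translate([885, 495, 0]) cube([55, 46, 1375]);
translate([478, 495, 253]) cube([407, 46, 26]);
translate([478, 495, 501]) cube([407, 46, 26]);
translate([478, 495, 749]) cube([407, 46, 26]);
translate([478, 495, 997]) cube([407, 46, 26]);
translate([478, 495, 1245]) cube([407, 46, 26]);


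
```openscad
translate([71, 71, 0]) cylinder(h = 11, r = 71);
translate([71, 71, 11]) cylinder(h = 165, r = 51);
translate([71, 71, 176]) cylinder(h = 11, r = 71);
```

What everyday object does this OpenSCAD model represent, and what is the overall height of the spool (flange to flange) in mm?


A spool. The overall height is 187 mm.

Three coaxial cylinders, large–small–large — a spool. Two 11 mm flanges and a 165 mm core give 11 + 165 + 11 = 187 mm.


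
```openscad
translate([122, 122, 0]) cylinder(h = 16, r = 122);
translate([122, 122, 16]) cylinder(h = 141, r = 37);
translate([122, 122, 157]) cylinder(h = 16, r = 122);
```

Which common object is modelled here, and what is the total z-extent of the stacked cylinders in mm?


A spool. The overall height is 173 mm.

Three coaxial cylinders, large–small–large — a spool. Two 16 mm flanges and a 141 mm core give 16 + 141 + 16 = 173 mm.


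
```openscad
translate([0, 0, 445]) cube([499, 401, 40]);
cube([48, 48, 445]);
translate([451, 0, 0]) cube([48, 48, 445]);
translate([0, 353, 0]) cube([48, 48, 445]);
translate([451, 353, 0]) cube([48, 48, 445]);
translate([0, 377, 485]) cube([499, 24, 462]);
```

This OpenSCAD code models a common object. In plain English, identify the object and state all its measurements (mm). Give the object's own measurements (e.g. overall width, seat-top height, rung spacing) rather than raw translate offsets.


A chair. The seat is a 499×401×40 mm slab with its top at z = 485 mm, on four 48×48 mm corner legs (flush with the seat edges, standing on z = 0). A flat backrest 24 mm thick, 462 mm tall, spans the full seat width and rises from the seat top along its +y edge, rear face flush with the rear of the seat.


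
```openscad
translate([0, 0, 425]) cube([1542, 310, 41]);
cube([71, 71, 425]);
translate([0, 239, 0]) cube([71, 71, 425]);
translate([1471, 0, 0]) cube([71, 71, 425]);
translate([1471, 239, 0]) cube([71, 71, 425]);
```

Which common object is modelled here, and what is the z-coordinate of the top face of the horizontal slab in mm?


A bench. The seat-top height is 466 mm.

A long slab on four corner posts — a bench. The slab sits at z = 425 with thickness 41, so the top is 425 + 41 = 466 mm.


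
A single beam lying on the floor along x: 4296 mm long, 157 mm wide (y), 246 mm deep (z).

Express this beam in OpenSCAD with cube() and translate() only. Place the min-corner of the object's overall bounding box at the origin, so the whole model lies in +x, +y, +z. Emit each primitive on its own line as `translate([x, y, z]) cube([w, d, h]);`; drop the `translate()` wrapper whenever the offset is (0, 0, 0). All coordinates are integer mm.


cube([4296, 157, 246]);


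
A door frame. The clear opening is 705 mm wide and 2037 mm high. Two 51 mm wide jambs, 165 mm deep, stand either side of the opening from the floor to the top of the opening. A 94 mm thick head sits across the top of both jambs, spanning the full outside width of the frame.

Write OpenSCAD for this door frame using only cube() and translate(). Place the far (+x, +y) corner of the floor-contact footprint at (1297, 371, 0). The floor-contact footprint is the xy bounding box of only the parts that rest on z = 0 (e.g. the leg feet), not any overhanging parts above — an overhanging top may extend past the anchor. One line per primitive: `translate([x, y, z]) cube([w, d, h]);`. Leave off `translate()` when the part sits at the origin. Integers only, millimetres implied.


translate([490, 206, 0]) cube([51, 165, 2037]);
translate([1246, 206, 0]) cube([51, 165, 2037]);
translate([490, 206, 2037]) cube([807, 165, 94]);


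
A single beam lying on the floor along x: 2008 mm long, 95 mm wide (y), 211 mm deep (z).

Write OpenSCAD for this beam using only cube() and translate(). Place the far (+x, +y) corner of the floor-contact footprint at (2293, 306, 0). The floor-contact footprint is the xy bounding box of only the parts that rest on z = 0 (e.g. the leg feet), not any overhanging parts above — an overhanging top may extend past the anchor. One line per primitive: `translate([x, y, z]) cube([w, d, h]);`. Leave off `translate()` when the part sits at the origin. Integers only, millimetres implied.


translate([285, 211, 0]) cube([2008, 95, 211]);


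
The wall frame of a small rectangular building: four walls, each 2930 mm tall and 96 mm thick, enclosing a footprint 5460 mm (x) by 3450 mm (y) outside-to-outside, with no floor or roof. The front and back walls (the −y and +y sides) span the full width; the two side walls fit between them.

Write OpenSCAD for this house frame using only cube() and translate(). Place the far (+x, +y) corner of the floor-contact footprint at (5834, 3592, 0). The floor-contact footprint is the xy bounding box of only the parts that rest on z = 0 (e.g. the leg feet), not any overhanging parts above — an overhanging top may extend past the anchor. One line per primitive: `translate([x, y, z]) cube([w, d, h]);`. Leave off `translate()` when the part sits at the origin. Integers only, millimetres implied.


translate([374, 142, 0]) cube([5460, 96, 2930]);
translate([374, 3496, 0]) cube([5460, 96, 2930]);
translate([374, 238, 0]) cube([96, 3258, 2930]);
translate([5738, 238, 0]) cube([96, 3258, 2930]);


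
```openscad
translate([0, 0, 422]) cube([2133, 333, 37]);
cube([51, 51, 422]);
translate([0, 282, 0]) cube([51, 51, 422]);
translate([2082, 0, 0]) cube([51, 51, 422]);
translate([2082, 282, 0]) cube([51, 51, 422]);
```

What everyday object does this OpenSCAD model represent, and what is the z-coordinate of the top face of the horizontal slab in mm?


A bench. The seat-top height is 459 mm.

A long slab on four corner posts — a bench. The slab sits at z = 422 with thickness 37, so the top is 422 + 37 = 459 mm.


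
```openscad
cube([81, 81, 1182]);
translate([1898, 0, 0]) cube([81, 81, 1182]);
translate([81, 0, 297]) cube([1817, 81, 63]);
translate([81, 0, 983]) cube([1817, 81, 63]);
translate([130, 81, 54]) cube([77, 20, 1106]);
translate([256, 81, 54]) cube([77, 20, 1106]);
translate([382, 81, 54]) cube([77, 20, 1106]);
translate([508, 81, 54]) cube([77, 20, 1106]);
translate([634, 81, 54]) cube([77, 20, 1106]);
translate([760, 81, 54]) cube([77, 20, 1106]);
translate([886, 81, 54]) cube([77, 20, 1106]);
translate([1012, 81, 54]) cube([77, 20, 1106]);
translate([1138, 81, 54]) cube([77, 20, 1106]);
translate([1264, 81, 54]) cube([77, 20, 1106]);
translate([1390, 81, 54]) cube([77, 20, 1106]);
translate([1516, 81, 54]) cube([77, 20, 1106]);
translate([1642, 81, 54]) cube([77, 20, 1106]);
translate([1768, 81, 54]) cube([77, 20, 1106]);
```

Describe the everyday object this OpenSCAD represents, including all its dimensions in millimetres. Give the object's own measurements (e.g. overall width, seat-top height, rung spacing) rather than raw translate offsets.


A fence section. Two 81×81 mm posts, 1182 mm tall, stand on the floor with a clear span of 1817 mm between their inner faces. Two horizontal rails of 81×63 mm section span the gap between the posts with their undersides at z = 297 mm and z = 983 mm, flush with the posts' −y face. 14 pickets, each 77 mm wide, 20 mm thick and 1106 mm tall, are fixed to the +y face of the rails with their bottoms at z = 54 mm, spaced across the span with a 49 mm gap after the −x post and between neighbouring pickets, with 53 mm left before the +x post.


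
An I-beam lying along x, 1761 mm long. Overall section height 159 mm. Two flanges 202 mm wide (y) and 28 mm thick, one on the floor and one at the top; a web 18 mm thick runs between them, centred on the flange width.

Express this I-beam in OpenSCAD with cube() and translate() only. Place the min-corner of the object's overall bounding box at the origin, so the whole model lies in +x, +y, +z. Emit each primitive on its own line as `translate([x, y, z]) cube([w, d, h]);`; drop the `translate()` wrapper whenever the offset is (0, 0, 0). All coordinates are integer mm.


cube([1761, 202, 28]);
translate([0, 92, 28]) cube([1761, 18, 103]);
translate([0, 0, 131]) cube([1761, 202, 28]);


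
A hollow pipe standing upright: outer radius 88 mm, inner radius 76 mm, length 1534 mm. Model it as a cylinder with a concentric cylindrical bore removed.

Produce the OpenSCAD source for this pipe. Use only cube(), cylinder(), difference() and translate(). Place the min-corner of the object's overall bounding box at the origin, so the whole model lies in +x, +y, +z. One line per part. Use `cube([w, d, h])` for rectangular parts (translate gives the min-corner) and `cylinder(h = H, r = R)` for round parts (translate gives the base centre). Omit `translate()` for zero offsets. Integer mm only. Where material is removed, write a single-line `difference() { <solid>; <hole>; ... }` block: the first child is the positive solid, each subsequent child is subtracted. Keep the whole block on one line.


difference() { translate([88, 88, 0]) cylinder(h = 1534, r = 88); translate([88, 88, 0]) cylinder(h = 1534, r = 76); }


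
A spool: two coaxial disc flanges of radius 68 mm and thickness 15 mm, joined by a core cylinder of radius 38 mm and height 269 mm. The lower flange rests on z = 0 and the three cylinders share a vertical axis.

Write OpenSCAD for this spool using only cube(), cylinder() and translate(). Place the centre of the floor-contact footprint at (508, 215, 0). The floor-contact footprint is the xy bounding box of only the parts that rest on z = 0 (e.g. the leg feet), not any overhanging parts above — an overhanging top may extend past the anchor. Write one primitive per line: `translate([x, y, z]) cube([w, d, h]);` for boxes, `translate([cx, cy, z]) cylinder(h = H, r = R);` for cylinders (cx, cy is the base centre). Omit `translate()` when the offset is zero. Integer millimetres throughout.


translate([508, 215, 0]) cylinder(h = 15, r = 68);
translate([508, 215, 15]) cylinder(h = 269, r = 38);
translate([508, 215, 284]) cylinder(h = 15, r = 68);


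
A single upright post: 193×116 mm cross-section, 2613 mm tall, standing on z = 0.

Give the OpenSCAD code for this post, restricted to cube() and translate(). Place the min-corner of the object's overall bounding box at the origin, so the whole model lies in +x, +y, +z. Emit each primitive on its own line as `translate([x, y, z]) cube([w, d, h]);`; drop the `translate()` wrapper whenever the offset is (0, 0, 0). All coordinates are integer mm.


cube([193, 116, 2613]);


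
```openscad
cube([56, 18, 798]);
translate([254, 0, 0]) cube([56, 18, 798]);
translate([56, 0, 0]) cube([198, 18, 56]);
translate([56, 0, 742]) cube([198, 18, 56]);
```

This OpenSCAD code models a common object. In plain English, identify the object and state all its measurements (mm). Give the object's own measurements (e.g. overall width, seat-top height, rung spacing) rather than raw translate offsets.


A rectangular picture frame lying in the x–z plane (depth along y). The opening is 198 mm wide (x) by 686 mm tall (z), surrounded by a border 56 mm wide on all four sides. The frame is 18 mm deep and is made of two full-height vertical stiles with two horizontal rails fitted between them.


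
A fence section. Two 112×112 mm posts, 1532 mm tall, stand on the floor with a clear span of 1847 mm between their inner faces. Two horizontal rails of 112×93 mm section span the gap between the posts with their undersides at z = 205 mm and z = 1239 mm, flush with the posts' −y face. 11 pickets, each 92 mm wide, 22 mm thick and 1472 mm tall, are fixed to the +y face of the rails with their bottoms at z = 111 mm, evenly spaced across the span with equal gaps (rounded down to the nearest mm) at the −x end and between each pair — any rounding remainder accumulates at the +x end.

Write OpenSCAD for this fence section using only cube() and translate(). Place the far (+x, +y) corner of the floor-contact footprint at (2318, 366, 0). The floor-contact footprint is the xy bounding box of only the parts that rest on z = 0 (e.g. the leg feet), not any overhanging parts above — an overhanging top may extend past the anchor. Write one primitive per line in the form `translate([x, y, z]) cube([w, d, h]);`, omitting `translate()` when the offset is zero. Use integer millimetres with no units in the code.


translate([247, 254, 0]) cube([112, 112, 1532]);
translate([2206, 254, 0]) cube([112, 112, 1532]);
translate([359, 254, 205]) cube([1847, 112, 93]);
translate([359, 254, 1239]) cube([1847, 112, 93]);
translate([428, 366, 111]) cube([92, 22, 1472]);
translate([589, 366, 111]) cube([92, 22, 1472]);
translate([750, 366, 111]) cube([92, 22, 1472]);
translate([911, 366, 111]) cube([92, 22, 1472]);
translate([1072, 366, 111]) cube([92, 22, 1472]);
translate([1233, 366, 111]) cube([92, 22, 1472]);
translate([1394, 366, 111]) cube([92, 22, 1472]);
translate([1555, 366, 111]) cube([92, 22, 1472]);
translate([1716, 366, 111]) cube([92, 22, 1472]);
translate([1877, 366, 111]) cube([92, 22, 1472]);
translate([2038, 366, 111]) cube([92, 22, 1472]);


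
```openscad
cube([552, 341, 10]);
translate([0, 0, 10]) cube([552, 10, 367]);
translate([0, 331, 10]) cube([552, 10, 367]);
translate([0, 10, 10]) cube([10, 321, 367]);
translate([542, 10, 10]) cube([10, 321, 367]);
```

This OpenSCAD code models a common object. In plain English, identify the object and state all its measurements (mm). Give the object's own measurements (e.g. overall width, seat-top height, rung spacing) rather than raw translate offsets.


An open-topped rectangular box: outside dimensions 552×341×377 mm, with a uniform wall and base thickness of 10 mm. The base is a full 552×341 slab on the floor; four walls sit on top of the base. The front and back walls (the −y and +y sides) span the full width; the two side walls fit between them.


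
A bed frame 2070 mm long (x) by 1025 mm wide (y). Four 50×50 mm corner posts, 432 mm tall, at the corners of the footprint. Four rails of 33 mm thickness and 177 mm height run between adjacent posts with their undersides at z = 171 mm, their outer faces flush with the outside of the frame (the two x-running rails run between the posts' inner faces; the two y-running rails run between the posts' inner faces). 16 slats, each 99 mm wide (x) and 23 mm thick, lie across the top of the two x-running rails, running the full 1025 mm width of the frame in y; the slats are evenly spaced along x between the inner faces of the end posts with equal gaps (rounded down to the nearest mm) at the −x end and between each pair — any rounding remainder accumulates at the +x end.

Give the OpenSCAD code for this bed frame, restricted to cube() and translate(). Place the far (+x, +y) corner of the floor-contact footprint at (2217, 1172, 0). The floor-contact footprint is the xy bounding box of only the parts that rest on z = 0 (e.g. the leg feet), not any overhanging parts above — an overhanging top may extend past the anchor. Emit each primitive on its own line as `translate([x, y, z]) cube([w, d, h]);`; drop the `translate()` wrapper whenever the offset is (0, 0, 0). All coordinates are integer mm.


// slat z = rail_z + rail_h = 171 + 177 = 348
// slat gap = ⌊(1970 − 16·99) / 17⌋ = 22
translate([147, 147, 0]) cube([50, 50, 432]);
translate([147, 1122, 0]) cube([50, 50, 432]);
translate([2167, 147, 0]) cube([50, 50, 432]);
translate([2167, 1122, 0]) cube([50, 50, 432]);
translate([197, 147, 171]) cube([1970, 33, 177]);
translate([197, 1139, 171]) cube([1970, 33, 177]);
translate([147, 197, 171]) cube([33, 925, 177]);
translate([2184, 197, 171]) cube([33, 925, 177]);
translate([219, 147, 348]) cube([99, 1025, 23]);
translate([340, 147, 348]) cube([99, 1025, 23]);
translate([461, 147, 348]) cube([99, 1025, 23]);
translate([582, 147, 348]) cube([99, 1025, 23]);
translate([703, 147, 348]) cube([99, 1025, 23]);
translate([824, 147, 348]) cube([99, 1025, 23]);
translate([945, 147, 348]) cube([99, 1025, 23]);
translate([1066, 147, 348]) cube([99, 1025, 23]);
translate([1187, 147, 348]) cube([99, 1025, 23]);
translate([1308, 147, 348]) cube([99, 1025, 23]);
translate([1429, 147, 348]) cube([99, 1025, 23]);
translate([1550, 147, 348]) cube([99, 1025, 23]);
translate([1671, 147, 348]) cube([99, 1025, 23]);
translate([1792, 147, 348]) cube([99, 1025, 23]);
translate([1913, 147, 348]) cube([99, 1025, 23]);
translate([2034, 147, 348]) cube([99, 1025, 23]);


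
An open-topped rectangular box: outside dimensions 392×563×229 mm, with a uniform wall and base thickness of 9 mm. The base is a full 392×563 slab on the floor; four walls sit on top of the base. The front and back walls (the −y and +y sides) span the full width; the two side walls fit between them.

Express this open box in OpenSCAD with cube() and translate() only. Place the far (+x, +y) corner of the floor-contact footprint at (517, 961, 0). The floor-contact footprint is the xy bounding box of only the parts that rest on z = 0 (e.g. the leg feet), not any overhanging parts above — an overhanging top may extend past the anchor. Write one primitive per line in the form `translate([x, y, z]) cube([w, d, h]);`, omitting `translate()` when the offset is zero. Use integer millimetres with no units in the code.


translate([125, 398, 0]) cube([392, 563, 9]);
translate([125, 398, 9]) cube([392, 9, 220]);
translate([125, 952, 9]) cube([392, 9, 220]);
translate([125, 407, 9]) cube([9, 545, 220]);
translate([508, 407, 9]) cube([9, 545, 220]);


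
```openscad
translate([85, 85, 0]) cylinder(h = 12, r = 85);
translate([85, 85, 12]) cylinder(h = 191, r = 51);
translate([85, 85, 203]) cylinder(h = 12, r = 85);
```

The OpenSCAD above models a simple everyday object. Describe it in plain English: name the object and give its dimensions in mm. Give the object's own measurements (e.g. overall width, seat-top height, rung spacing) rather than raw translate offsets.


A spool: two coaxial disc flanges of radius 85 mm and thickness 12 mm, joined by a core cylinder of radius 51 mm and height 191 mm. The lower flange rests on z = 0 and the three cylinders share a vertical axis.


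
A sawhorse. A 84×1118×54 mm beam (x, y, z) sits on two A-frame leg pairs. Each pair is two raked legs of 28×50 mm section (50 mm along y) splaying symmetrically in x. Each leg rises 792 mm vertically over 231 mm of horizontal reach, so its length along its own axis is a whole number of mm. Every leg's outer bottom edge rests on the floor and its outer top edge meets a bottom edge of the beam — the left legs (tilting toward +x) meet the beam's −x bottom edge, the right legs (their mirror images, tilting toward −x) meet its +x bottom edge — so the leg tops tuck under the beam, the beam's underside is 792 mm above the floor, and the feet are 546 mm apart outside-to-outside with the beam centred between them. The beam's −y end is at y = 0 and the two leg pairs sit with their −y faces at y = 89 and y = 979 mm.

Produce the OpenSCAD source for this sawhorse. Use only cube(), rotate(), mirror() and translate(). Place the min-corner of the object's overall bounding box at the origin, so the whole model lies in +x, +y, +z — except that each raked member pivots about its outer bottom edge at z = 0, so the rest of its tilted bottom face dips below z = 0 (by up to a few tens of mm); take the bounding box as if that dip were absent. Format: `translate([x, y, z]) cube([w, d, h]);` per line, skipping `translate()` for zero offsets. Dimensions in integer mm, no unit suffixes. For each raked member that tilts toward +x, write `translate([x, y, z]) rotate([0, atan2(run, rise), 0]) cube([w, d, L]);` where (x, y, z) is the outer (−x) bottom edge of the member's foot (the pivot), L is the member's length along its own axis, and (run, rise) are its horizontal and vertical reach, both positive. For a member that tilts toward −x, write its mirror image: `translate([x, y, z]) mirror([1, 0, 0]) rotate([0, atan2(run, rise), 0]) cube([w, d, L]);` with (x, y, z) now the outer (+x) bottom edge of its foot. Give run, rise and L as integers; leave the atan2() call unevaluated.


// leg length = √(231² + 792²) = 825
// right-leg outer foot x = 2·231 + 84 = 546
// beam min-corner = (231, 0, 792)
translate([231, 0, 792]) cube([84, 1118, 54]);
translate([0, 89, 0]) rotate([0, atan2(231, 792), 0]) cube([28, 50, 825]);
translate([546, 89, 0]) mirror([1, 0, 0]) rotate([0, atan2(231, 792), 0]) cube([28, 50, 825]);
translate([0, 979, 0]) rotate([0, atan2(231, 792), 0]) cube([28, 50, 825]);
translate([546, 979, 0]) mirror([1, 0, 0]) rotate([0, atan2(231, 792), 0]) cube([28, 50, 825]);


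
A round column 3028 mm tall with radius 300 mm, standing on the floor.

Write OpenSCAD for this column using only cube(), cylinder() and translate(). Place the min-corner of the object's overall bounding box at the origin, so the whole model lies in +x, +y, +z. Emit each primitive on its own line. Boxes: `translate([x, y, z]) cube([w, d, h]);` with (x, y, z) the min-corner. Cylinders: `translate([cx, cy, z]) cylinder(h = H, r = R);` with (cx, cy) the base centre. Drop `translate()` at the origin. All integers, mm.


translate([300, 300, 0]) cylinder(h = 3028, r = 300);


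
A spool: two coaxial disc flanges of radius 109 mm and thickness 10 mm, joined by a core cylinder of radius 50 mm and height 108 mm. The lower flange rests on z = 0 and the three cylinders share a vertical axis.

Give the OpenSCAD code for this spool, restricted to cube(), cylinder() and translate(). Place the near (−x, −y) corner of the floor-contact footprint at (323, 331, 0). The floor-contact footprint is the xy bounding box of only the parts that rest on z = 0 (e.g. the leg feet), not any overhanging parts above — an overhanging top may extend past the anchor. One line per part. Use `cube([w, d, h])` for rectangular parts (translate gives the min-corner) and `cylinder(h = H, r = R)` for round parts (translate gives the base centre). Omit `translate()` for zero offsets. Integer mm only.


translate([432, 440, 0]) cylinder(h = 10, r = 109);
translate([432, 440, 10]) cylinder(h = 108, r = 50);
translate([432, 440, 118]) cylinder(h = 10, r = 109);


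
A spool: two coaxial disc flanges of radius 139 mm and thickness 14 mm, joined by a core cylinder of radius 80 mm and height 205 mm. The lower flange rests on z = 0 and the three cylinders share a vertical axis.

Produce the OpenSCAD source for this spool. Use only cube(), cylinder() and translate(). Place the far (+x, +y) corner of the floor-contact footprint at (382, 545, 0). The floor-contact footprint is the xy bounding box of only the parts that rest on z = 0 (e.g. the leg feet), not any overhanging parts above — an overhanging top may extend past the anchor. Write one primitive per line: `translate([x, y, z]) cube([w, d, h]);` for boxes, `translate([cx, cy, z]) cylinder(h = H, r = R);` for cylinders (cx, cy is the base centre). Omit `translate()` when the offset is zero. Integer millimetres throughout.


translate([243, 406, 0]) cylinder(h = 14, r = 139);
translate([243, 406, 14]) cylinder(h = 205, r = 80);
translate([243, 406, 219]) cylinder(h = 14, r = 139);


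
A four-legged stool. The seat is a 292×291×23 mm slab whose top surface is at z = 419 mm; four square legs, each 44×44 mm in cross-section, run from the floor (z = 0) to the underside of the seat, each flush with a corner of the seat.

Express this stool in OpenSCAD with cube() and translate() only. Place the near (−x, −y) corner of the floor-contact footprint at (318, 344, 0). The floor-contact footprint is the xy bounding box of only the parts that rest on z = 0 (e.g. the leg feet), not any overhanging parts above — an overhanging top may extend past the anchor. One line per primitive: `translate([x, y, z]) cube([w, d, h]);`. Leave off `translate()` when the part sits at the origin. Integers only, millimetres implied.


translate([318, 344, 396]) cube([292, 291, 23]);
translate([318, 344, 0]) cube([44, 44, 396]);
translate([566, 344, 0]) cube([44, 44, 396]);
translate([318, 591, 0]) cube([44, 44, 396]);
translate([566, 591, 0]) cube([44, 44, 396]);


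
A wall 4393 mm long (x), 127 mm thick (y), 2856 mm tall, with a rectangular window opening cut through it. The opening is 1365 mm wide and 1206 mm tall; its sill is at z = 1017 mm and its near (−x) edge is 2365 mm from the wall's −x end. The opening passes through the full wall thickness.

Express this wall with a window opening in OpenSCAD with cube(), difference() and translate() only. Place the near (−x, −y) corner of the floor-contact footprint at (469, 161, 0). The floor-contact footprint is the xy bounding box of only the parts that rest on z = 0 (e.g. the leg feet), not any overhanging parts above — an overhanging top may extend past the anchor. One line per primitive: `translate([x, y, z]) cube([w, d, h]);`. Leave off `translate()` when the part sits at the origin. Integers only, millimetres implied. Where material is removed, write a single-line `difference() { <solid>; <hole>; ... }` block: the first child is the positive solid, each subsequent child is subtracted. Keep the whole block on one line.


difference() { translate([469, 161, 0]) cube([4393, 127, 2856]); translate([2834, 161, 1017]) cube([1365, 127, 1206]); }


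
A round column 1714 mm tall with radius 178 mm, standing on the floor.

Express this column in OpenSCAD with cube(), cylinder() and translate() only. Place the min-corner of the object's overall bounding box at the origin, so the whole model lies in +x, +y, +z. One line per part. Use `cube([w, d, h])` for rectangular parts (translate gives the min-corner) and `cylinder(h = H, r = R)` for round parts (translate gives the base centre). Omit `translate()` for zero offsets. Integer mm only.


translate([178, 178, 0]) cylinder(h = 1714, r = 178);


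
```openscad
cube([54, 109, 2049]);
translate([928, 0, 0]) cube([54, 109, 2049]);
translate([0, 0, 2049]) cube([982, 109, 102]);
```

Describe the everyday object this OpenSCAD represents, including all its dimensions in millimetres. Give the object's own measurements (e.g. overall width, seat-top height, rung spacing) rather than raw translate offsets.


A door frame. The clear opening is 874 mm wide and 2049 mm high. Two 54 mm wide jambs, 109 mm deep, stand either side of the opening from the floor to the top of the opening. A 102 mm thick head sits across the top of both jambs, spanning the full outside width of the frame.


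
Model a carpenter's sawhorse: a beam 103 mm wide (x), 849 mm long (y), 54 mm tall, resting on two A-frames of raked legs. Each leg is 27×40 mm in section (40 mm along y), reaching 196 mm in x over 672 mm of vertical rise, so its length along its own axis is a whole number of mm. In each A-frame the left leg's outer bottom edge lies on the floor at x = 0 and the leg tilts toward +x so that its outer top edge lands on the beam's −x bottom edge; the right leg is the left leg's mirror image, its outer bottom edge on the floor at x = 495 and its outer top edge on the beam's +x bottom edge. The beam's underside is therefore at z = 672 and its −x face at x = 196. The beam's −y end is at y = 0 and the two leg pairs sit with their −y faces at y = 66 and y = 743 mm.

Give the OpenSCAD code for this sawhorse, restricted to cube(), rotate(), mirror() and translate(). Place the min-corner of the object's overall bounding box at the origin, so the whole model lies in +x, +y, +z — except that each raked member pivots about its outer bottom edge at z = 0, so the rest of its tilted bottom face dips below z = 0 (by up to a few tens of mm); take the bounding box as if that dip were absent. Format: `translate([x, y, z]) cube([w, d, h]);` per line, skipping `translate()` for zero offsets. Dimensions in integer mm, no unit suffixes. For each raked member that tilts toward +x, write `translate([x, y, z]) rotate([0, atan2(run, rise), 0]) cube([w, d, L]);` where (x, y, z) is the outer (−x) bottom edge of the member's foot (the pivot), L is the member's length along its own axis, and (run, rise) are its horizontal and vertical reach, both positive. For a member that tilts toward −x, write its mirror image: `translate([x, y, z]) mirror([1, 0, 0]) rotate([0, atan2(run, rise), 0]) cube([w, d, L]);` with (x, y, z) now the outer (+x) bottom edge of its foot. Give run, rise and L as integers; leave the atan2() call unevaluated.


// leg length = √(196² + 672²) = 700
// right-leg outer foot x = 2·196 + 103 = 495
// beam min-corner = (196, 0, 672)
translate([196, 0, 672]) cube([103, 849, 54]);
translate([0, 66, 0]) rotate([0, atan2(196, 672), 0]) cube([27, 40, 700]);
translate([495, 66, 0]) mirror([1, 0, 0]) rotate([0, atan2(196, 672), 0]) cube([27, 40, 700]);
translate([0, 743, 0]) rotate([0, atan2(196, 672), 0]) cube([27, 40, 700]);
translate([495, 743, 0]) mirror([1, 0, 0]) rotate([0, atan2(196, 672), 0]) cube([27, 40, 700]);


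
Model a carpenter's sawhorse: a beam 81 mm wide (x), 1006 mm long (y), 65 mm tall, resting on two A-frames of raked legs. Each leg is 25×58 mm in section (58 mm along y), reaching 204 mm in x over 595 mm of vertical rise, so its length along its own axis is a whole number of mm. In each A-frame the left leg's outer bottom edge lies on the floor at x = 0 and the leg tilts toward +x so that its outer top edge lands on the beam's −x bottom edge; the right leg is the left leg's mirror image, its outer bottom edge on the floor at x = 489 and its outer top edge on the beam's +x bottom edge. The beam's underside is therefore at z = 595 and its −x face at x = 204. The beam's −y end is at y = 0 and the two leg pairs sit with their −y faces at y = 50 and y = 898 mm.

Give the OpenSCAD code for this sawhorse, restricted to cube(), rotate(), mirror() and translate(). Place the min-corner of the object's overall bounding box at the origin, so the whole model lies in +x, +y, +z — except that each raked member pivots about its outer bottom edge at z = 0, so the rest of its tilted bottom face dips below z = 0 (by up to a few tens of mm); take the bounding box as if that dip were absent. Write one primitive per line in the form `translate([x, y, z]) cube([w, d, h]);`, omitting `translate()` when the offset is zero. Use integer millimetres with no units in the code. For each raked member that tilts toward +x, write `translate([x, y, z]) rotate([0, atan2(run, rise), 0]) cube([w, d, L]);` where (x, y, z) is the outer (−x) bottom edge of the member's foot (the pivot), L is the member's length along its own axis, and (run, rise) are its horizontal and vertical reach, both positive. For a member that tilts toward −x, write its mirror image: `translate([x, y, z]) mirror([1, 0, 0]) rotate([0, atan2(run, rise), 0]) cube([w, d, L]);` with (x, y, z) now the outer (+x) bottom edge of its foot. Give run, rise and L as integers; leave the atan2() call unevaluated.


translate([204, 0, 595]) cube([81, 1006, 65]);
translate([0, 50, 0]) rotate([0, atan2(204, 595), 0]) cube([25, 58, 629]);
translate([489, 50, 0]) mirror([1, 0, 0]) rotate([0, atan2(204, 595), 0]) cube([25, 58, 629]);
translate([0, 898, 0]) rotate([0, atan2(204, 595), 0]) cube([25, 58, 629]);
translate([489, 898, 0]) mirror([1, 0, 0]) rotate([0, atan2(204, 595), 0]) cube([25, 58, 629]);


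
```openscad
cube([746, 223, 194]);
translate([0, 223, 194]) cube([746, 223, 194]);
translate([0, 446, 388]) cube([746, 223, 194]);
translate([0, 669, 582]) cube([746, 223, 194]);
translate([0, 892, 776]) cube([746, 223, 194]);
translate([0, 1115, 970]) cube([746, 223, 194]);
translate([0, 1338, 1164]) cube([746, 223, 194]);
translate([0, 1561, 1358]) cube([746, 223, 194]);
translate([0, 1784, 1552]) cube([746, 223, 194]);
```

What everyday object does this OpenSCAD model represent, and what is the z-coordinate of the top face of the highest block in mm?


A staircase. The total rise is 1746 mm.

9 identical blocks, each offset up and back from the previous — a staircase. Each step is 194 mm tall and there are 9 of them, so the total rise is 9 × 194 = 1746 mm.


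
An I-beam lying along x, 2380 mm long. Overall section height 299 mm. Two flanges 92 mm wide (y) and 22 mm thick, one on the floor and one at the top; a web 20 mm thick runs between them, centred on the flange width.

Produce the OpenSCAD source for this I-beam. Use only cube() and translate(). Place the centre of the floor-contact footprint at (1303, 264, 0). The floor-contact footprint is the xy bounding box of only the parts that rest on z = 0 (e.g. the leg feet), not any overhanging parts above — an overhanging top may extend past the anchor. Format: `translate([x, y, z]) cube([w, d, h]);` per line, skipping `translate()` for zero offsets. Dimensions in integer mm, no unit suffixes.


translate([113, 218, 0]) cube([2380, 92, 22]);
translate([113, 254, 22]) cube([2380, 20, 255]);
translate([113, 218, 277]) cube([2380, 92, 22]);


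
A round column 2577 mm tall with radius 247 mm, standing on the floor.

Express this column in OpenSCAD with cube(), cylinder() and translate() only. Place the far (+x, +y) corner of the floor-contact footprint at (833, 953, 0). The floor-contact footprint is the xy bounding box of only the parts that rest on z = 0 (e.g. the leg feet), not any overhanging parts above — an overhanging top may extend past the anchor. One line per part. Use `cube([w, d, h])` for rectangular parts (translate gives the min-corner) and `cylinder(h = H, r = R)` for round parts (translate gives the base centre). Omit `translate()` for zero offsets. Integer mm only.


translate([586, 706, 0]) cylinder(h = 2577, r = 247);


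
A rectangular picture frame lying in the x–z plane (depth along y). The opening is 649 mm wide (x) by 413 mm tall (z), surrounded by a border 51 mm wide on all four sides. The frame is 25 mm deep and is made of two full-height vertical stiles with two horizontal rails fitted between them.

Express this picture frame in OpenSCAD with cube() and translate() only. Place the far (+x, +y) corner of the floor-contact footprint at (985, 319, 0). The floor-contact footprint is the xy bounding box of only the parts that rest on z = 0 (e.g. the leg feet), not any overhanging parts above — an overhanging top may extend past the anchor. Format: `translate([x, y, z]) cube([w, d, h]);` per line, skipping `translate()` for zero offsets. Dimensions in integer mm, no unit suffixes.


translate([234, 294, 0]) cube([51, 25, 515]);
translate([934, 294, 0]) cube([51, 25, 515]);
translate([285, 294, 0]) cube([649, 25, 51]);
translate([285, 294, 464]) cube([649, 25, 51]);


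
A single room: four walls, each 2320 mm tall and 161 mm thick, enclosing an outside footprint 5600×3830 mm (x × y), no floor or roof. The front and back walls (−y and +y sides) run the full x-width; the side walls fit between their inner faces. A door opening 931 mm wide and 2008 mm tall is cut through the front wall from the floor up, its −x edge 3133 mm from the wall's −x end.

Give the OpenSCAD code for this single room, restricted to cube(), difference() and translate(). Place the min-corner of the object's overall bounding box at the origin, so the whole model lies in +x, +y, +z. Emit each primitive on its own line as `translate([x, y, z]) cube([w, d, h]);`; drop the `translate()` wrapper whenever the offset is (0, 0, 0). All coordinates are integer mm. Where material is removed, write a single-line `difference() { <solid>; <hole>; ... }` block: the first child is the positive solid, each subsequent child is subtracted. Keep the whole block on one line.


difference() { cube([5600, 161, 2320]); translate([3133, 0, 0]) cube([931, 161, 2008]); }
translate([0, 3669, 0]) cube([5600, 161, 2320]);
translate([0, 161, 0]) cube([161, 3508, 2320]);
translate([5439, 161, 0]) cube([161, 3508, 2320]);


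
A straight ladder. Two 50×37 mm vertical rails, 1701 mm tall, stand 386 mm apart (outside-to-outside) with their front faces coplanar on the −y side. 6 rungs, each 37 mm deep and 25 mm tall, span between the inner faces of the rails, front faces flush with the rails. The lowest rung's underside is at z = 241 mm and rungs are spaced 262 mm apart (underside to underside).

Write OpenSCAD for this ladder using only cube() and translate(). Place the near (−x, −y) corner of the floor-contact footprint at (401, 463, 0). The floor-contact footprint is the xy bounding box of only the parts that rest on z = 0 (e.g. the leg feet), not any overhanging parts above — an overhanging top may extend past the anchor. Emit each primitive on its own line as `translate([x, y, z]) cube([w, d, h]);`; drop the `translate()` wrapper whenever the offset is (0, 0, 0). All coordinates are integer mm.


translate([401, 463, 0]) cube([50, 37, 1701]);
translate([737, 463, 0]) cube([50, 37, 1701]);
translate([451, 463, 241]) cube([286, 37, 25]);
translate([451, 463, 503]) cube([286, 37, 25]);
translate([451, 463, 765]) cube([286, 37, 25]);
translate([451, 463, 1027]) cube([286, 37, 25]);
translate([451, 463, 1289]) cube([286, 37, 25]);
translate([451, 463, 1551]) cube([286, 37, 25]);


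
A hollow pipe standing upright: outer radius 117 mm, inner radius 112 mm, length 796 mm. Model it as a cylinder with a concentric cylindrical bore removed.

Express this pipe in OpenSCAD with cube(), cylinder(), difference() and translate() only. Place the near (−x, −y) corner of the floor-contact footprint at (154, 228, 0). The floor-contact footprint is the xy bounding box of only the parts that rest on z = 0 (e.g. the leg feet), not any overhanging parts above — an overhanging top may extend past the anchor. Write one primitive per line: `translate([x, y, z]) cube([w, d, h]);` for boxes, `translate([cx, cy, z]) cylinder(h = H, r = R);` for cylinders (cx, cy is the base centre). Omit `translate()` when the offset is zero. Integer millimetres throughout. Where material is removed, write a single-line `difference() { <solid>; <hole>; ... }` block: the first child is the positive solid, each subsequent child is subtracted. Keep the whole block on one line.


difference() { translate([271, 345, 0]) cylinder(h = 796, r = 117); translate([271, 345, 0]) cylinder(h = 796, r = 112); }
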